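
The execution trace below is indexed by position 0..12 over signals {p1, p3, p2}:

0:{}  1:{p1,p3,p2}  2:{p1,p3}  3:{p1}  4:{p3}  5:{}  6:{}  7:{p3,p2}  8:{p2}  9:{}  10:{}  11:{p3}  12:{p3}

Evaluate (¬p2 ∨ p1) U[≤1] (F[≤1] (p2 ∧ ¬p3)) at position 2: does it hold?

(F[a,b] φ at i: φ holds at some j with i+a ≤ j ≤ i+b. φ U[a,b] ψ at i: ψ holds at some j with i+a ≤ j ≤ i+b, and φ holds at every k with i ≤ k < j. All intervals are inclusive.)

No

Need some j in [2,3] with F[≤1] (p2 ∧ ¬p3), and (¬p2 ∨ p1) at every k in [2,j-1].
  j=2: F[≤1] (p2 ∧ ¬p3) — fails (none in [2,3]).
  j=3: F[≤1] (p2 ∧ ¬p3) — fails (none in [3,4]).
No j in the window works → until fails.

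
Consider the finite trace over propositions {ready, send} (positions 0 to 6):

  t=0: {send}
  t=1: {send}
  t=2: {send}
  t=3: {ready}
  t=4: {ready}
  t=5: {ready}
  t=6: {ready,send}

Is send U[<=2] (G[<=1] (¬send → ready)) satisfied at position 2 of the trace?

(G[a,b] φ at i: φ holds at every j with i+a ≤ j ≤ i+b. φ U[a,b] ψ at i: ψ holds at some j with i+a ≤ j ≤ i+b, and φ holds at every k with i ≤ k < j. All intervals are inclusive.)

Need some j in [2,4] with G[<=1] (¬send → ready), and send at every k in [2,j-1].
  j=2: G[<=1] (¬send → ready) holds; no prefix to check → satisfied.

Yes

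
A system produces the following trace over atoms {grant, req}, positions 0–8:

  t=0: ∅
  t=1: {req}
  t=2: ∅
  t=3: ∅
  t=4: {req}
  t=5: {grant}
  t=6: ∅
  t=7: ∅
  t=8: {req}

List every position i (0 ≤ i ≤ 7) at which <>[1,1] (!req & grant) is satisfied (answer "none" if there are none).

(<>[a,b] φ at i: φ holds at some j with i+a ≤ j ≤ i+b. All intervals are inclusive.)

Evaluate at each i in [0,7]:
  i=0: ✗ (none in [1,1])
  i=1: ✗ (none in [2,2])
  i=2: ✗ (none in [3,3])
  i=3: ✗ (none in [4,4])
  i=4: ✓ (witness j=5)
  i=5: ✗ (none in [6,6])
  i=6: ✗ (none in [7,7])
  i=7: ✗ (none in [8,8])

4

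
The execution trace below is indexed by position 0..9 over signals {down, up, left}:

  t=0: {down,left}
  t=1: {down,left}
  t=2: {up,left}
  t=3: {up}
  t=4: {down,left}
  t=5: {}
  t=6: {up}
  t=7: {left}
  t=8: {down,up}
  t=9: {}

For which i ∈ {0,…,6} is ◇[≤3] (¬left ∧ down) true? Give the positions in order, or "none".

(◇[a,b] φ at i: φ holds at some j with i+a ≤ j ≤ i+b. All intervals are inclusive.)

Evaluate at each i in [0,6]:
  i=0: ✗ (none in [0,3])
  i=1: ✗ (none in [1,4])
  i=2: ✗ (none in [2,5])
  i=3: ✗ (none in [3,6])
  i=4: ✗ (none in [4,7])
  i=5: ✓ (witness j=8)
  i=6: ✓ (witness j=8)

5, 6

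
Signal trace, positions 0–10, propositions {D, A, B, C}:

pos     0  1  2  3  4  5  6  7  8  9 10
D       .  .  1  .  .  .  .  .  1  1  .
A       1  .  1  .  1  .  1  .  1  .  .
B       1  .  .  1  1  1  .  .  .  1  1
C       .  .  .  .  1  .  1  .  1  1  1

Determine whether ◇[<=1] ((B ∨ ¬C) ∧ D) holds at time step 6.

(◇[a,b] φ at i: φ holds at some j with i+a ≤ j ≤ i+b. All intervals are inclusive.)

Does not hold

Check ((B ∨ ¬C) ∧ D) at each j in [6,7]:
  j=6: false
  j=7: false
No position in the window satisfies it → formula fails.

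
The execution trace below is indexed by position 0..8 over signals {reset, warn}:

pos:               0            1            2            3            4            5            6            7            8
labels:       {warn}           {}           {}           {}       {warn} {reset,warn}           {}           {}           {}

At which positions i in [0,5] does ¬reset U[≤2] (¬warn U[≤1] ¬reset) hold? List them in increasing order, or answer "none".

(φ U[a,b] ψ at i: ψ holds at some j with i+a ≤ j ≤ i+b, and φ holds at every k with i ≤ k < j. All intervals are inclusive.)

Evaluate at each i in [0,5]:
  i=0: ✓ (rhs at j=0)
  i=1: ✓ (rhs at j=1)
  i=2: ✓ (rhs at j=2)
  i=3: ✓ (rhs at j=3)
  i=4: ✓ (rhs at j=4)
  i=5: ✗ (lhs fails at k=5 before rhs at j=6)

0, 1, 2, 3, 4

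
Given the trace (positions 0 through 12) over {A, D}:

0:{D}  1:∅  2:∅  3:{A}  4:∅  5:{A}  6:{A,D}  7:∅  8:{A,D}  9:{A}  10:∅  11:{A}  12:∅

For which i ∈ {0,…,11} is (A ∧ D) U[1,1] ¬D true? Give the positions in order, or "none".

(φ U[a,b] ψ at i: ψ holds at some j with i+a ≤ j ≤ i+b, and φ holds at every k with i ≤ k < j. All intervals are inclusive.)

6, 8

Evaluate at each i in [0,11]:
  i=0: ✗ (lhs fails at k=0 before rhs at j=1)
  i=1: ✗ (lhs fails at k=1 before rhs at j=2)
  i=2: ✗ (lhs fails at k=2 before rhs at j=3)
  i=3: ✗ (lhs fails at k=3 before rhs at j=4)
  i=4: ✗ (lhs fails at k=4 before rhs at j=5)
  i=5: ✗ (no rhs in [6,6])
  i=6: ✓ (rhs at j=7; lhs holds on [6,6])
  i=7: ✗ (no rhs in [8,8])
  i=8: ✓ (rhs at j=9; lhs holds on [8,8])
  i=9: ✗ (lhs fails at k=9 before rhs at j=10)
  i=10: ✗ (lhs fails at k=10 before rhs at j=11)
  i=11: ✗ (lhs fails at k=11 before rhs at j=12)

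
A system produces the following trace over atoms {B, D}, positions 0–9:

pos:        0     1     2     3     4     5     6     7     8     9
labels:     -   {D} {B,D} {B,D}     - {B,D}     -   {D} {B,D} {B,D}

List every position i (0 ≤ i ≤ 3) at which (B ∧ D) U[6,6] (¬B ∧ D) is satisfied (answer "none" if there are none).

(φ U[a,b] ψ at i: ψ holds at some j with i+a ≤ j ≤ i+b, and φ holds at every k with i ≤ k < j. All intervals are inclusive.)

Evaluate at each i in [0,3]:
  i=0: ✗ (no rhs in [6,6])
  i=1: ✗ (lhs fails at k=1 before rhs at j=7)
  i=2: ✗ (no rhs in [8,8])
  i=3: ✗ (no rhs in [9,9])

none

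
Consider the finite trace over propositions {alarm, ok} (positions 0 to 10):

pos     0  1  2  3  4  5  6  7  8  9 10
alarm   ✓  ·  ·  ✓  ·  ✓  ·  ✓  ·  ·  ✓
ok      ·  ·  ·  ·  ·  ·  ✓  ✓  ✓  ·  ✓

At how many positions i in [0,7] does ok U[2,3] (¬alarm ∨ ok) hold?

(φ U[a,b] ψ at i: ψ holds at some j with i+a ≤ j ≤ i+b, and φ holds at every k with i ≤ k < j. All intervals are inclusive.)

2

Evaluate at each i in [0,7]:
  i=0: ✗ (lhs fails at k=0 before rhs at j=2)
  i=1: ✗ (lhs fails at k=1 before rhs at j=4)
  i=2: ✗ (lhs fails at k=2 before rhs at j=4)
  i=3: ✗ (lhs fails at k=3 before rhs at j=6)
  i=4: ✗ (lhs fails at k=4 before rhs at j=6)
  i=5: ✗ (lhs fails at k=5 before rhs at j=7)
  i=6: ✓ (rhs at j=8; lhs holds on [6,7])
  i=7: ✓ (rhs at j=9; lhs holds on [7,8])
Positions where it holds: {6, 7} → 2.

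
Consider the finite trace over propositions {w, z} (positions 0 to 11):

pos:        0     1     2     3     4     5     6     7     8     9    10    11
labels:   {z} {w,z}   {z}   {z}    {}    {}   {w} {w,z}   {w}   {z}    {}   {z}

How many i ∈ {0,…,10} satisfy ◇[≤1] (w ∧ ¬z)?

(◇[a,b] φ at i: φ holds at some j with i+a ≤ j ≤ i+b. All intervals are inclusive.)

4

Evaluate at each i in [0,10]:
  i=0: ✗ (none in [0,1])
  i=1: ✗ (none in [1,2])
  i=2: ✗ (none in [2,3])
  i=3: ✗ (none in [3,4])
  i=4: ✗ (none in [4,5])
  i=5: ✓ (witness j=6)
  i=6: ✓ (witness j=6)
  i=7: ✓ (witness j=8)
  i=8: ✓ (witness j=8)
  i=9: ✗ (none in [9,10])
  i=10: ✗ (none in [10,11])
Positions where it holds: {5, 6, 7, 8} → 4.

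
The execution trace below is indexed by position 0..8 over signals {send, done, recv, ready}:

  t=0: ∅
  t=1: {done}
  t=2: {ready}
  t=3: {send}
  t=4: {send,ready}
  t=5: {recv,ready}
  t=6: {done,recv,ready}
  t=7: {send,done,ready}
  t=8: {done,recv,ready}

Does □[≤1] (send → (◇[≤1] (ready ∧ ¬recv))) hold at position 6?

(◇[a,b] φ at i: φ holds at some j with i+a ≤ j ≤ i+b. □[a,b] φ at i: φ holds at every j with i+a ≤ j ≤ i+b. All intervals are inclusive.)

Yes

Check (send → (◇[≤1] (ready ∧ ¬recv))) at every j in [6,7]:
  j=6: antecedent false → ✓
  j=7: antecedent true; consequent holds (witness at 7) → ✓
All positions satisfy it → formula holds.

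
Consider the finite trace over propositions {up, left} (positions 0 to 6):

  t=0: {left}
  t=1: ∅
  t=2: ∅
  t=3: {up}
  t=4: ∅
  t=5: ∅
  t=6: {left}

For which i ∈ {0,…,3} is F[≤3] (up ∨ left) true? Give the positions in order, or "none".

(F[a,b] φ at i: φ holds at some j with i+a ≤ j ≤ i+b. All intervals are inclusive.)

0, 1, 2, 3

Evaluate at each i in [0,3]:
  i=0: ✓ (witness j=0)
  i=1: ✓ (witness j=3)
  i=2: ✓ (witness j=3)
  i=3: ✓ (witness j=3)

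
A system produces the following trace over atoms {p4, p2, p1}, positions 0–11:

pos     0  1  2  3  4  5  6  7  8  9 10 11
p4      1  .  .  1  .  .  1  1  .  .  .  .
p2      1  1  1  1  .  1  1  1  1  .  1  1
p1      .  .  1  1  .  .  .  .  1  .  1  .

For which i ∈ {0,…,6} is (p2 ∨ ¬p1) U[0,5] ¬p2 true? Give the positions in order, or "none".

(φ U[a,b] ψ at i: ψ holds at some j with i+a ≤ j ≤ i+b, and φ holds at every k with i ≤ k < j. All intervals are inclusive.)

Evaluate at each i in [0,6]:
  i=0: ✓ (rhs at j=4; lhs holds on [0,3])
  i=1: ✓ (rhs at j=4; lhs holds on [1,3])
  i=2: ✓ (rhs at j=4; lhs holds on [2,3])
  i=3: ✓ (rhs at j=4; lhs holds on [3,3])
  i=4: ✓ (rhs at j=4)
  i=5: ✓ (rhs at j=9; lhs holds on [5,8])
  i=6: ✓ (rhs at j=9; lhs holds on [6,8])

0, 1, 2, 3, 4, 5, 6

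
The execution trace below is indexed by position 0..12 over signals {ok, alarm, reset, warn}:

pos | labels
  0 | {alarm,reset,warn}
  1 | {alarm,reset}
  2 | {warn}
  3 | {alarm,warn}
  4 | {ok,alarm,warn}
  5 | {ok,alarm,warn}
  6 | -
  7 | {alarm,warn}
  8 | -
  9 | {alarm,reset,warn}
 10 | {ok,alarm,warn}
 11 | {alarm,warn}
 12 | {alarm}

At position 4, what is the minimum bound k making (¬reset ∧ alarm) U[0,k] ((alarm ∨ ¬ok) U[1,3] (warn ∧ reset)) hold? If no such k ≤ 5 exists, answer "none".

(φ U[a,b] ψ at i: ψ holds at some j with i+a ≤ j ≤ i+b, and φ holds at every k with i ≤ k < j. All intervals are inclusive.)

Need earliest j ≥ 4 with ((alarm ∨ ¬ok) U[1,3] (warn ∧ reset)), and (¬reset ∧ alarm) at every k in [4,j-1].
  j=4: rhs fails.
  j=5: rhs fails.
  j=6: rhs holds; lhs holds on [4,5]. k = 2.

2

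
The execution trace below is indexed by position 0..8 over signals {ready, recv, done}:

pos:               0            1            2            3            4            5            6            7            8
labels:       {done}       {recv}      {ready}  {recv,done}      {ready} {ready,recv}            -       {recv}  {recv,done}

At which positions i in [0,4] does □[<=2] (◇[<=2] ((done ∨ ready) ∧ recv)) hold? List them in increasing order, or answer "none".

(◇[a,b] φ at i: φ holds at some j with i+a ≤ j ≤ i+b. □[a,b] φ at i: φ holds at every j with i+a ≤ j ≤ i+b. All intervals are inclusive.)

Evaluate at each i in [0,4]:
  i=0: ✗ (fails at j=0)
  i=1: ✓ (all of [1,3])
  i=2: ✓ (all of [2,4])
  i=3: ✓ (all of [3,5])
  i=4: ✓ (all of [4,6])

1, 2, 3, 4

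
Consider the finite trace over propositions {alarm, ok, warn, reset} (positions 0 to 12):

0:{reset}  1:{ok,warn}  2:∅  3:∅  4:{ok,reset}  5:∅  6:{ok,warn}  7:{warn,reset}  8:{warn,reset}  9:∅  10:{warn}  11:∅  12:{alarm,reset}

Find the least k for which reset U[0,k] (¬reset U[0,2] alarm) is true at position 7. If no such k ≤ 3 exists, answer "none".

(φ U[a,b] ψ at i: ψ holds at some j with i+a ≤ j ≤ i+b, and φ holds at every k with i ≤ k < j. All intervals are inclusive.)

Need earliest j ≥ 7 with (¬reset U[0,2] alarm), and reset at every k in [7,j-1].
  j=7: rhs fails.
  j=8: rhs fails.
  j=9: rhs fails.
  j=10: rhs holds but lhs fails at k=9.
No witness within the range → none.

none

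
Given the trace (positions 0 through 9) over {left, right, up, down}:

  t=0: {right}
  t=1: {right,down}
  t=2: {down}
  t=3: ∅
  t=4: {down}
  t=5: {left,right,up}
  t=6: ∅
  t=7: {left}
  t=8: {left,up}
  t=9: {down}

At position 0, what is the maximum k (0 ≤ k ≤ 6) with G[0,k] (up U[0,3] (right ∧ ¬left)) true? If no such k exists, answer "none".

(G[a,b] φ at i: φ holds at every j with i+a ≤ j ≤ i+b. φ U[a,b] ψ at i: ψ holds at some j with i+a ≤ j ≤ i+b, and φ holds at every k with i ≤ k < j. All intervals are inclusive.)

(up U[0,3] (right ∧ ¬left)) must hold from j=0 onward; find where it first fails.
  j=0: holds
  j=1: holds
  j=2: fails
Holds on [0,1], so largest k = 1.

1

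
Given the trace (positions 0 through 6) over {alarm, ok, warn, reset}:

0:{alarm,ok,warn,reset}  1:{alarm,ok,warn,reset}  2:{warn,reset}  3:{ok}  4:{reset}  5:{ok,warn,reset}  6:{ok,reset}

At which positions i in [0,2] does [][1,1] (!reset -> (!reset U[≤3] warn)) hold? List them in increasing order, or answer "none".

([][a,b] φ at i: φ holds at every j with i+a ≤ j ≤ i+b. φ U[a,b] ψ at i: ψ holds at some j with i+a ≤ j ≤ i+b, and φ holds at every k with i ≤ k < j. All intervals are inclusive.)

0, 1

Evaluate at each i in [0,2]:
  i=0: ✓ (all of [1,1])
  i=1: ✓ (all of [2,2])
  i=2: ✗ (fails at j=3)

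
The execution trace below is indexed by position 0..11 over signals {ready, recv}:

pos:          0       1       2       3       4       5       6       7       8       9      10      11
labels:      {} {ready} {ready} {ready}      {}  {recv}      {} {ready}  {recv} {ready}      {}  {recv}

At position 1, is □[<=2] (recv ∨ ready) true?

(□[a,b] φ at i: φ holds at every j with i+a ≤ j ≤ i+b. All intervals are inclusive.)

Check (recv ∨ ready) at every j in [1,3]:
  j=1: true
  j=2: true
  j=3: true
All positions satisfy it → formula holds.

Yes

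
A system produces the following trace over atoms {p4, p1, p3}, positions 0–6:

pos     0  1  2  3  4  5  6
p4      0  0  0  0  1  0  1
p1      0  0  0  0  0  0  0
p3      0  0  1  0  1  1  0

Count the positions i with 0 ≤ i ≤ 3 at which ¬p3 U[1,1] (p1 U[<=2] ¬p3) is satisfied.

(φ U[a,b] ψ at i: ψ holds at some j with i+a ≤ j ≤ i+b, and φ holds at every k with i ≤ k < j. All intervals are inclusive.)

1

Evaluate at each i in [0,3]:
  i=0: ✓ (rhs at j=1; lhs holds on [0,0])
  i=1: ✗ (no rhs in [2,2])
  i=2: ✗ (lhs fails at k=2 before rhs at j=3)
  i=3: ✗ (no rhs in [4,4])
Positions where it holds: {0} → 1.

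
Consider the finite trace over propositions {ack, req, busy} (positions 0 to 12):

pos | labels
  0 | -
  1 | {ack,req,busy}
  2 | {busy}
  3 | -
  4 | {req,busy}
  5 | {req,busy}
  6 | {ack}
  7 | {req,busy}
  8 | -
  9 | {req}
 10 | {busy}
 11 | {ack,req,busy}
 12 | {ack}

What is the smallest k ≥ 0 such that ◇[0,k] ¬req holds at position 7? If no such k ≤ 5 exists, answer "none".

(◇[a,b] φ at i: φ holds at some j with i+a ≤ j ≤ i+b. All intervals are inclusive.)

1

Scan j = 7,8,… for ¬req:
  j=7: fails
  j=8: holds
First hit at j=8, so smallest k = 8-7 = 1.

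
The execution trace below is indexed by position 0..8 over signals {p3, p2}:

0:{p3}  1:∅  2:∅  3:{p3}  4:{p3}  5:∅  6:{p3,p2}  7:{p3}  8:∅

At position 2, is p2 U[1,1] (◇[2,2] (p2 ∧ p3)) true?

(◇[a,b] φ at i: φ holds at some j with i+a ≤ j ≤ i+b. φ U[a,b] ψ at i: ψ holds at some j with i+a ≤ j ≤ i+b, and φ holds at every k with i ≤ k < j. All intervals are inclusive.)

Does not hold

Need some j in [3,3] with ◇[2,2] (p2 ∧ p3), and p2 at every k in [2,j-1].
  j=3: ◇[2,2] (p2 ∧ p3) — fails (none in [5,5]).
No j in the window works → until fails.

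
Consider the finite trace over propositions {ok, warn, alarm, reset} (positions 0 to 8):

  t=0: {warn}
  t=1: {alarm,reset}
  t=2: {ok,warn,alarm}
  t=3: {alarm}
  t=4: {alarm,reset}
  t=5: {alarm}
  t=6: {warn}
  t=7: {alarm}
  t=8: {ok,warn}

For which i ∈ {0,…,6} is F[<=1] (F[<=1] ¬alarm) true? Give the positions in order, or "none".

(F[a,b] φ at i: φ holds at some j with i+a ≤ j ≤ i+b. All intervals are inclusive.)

0, 4, 5, 6

Evaluate at each i in [0,6]:
  i=0: ✓ (witness j=0)
  i=1: ✗ (none in [1,2])
  i=2: ✗ (none in [2,3])
  i=3: ✗ (none in [3,4])
  i=4: ✓ (witness j=5)
  i=5: ✓ (witness j=5)
  i=6: ✓ (witness j=6)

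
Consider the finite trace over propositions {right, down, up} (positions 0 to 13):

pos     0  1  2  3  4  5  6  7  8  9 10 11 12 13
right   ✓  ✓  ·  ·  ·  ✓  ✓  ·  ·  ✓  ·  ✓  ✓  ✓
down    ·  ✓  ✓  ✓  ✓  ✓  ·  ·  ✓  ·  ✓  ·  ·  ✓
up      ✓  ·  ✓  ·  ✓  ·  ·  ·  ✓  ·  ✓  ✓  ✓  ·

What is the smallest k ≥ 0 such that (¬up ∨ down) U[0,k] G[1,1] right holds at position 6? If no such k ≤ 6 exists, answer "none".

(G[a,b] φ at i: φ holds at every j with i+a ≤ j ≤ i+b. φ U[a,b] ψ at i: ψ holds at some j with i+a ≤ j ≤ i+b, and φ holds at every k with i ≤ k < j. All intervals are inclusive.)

Need earliest j ≥ 6 with G[1,1] right, and (¬up ∨ down) at every k in [6,j-1].
  j=6: rhs fails.
  j=7: rhs fails.
  j=8: rhs holds; lhs holds on [6,7]. k = 2.

2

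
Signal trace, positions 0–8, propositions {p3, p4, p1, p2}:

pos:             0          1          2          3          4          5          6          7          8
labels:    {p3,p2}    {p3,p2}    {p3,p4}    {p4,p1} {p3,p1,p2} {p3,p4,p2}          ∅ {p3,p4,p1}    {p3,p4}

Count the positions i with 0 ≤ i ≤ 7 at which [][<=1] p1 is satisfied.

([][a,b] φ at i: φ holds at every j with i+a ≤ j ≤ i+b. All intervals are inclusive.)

1

Evaluate at each i in [0,7]:
  i=0: ✗ (fails at j=0)
  i=1: ✗ (fails at j=1)
  i=2: ✗ (fails at j=2)
  i=3: ✓ (all of [3,4])
  i=4: ✗ (fails at j=5)
  i=5: ✗ (fails at j=5)
  i=6: ✗ (fails at j=6)
  i=7: ✗ (fails at j=8)
Positions where it holds: {3} → 1.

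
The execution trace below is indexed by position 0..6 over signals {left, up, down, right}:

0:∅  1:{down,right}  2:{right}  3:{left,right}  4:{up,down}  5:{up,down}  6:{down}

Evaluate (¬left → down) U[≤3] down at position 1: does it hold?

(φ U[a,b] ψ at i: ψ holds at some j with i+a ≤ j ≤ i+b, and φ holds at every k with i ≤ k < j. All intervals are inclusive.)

Need some j in [1,4] with down, and (¬left → down) at every k in [1,j-1].
  j=1: down holds; no prefix to check → satisfied.

True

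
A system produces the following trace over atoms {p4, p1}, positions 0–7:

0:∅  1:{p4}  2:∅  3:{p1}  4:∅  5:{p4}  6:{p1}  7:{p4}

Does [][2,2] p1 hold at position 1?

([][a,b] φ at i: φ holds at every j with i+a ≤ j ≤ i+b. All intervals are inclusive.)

Holds

Check p1 at every j in [3,3]:
  j=3: true
All positions satisfy it → formula holds.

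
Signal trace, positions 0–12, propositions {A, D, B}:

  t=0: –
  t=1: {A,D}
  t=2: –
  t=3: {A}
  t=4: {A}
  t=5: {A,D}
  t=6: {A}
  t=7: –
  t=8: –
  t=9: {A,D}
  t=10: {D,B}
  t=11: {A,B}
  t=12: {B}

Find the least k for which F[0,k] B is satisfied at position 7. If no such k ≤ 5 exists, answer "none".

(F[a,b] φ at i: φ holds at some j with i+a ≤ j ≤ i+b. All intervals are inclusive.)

Scan j = 7,8,… for B:
  j=7: fails
  j=8: fails
  j=9: fails
  j=10: holds
First hit at j=10, so smallest k = 10-7 = 3.

3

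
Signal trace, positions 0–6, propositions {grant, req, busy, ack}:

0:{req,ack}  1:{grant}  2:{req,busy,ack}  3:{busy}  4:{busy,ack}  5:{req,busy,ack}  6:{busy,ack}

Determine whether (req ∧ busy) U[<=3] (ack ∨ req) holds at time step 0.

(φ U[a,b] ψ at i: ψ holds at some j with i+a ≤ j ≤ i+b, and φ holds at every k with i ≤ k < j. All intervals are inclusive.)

Need some j in [0,3] with (ack ∨ req), and (req ∧ busy) at every k in [0,j-1].
  j=0: (ack ∨ req) holds; no prefix to check → satisfied.

Yes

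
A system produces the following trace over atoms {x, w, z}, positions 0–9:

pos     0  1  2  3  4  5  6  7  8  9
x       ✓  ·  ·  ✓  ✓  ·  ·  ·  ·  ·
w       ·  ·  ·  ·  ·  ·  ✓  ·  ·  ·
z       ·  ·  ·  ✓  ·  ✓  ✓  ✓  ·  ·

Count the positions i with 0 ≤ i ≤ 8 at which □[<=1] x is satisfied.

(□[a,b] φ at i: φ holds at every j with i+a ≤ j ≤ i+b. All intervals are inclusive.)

1

Evaluate at each i in [0,8]:
  i=0: ✗ (fails at j=1)
  i=1: ✗ (fails at j=1)
  i=2: ✗ (fails at j=2)
  i=3: ✓ (all of [3,4])
  i=4: ✗ (fails at j=5)
  i=5: ✗ (fails at j=5)
  i=6: ✗ (fails at j=6)
  i=7: ✗ (fails at j=7)
  i=8: ✗ (fails at j=8)
Positions where it holds: {3} → 1.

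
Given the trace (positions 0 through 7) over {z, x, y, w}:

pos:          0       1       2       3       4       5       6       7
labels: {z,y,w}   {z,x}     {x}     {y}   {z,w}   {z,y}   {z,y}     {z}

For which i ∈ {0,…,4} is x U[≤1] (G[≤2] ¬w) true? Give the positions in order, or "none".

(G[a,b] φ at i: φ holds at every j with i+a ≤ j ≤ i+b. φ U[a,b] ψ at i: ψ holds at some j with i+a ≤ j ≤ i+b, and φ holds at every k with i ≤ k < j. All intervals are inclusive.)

1

Evaluate at each i in [0,4]:
  i=0: ✗ (lhs fails at k=0 before rhs at j=1)
  i=1: ✓ (rhs at j=1)
  i=2: ✗ (no rhs in [2,3])
  i=3: ✗ (no rhs in [3,4])
  i=4: ✗ (lhs fails at k=4 before rhs at j=5)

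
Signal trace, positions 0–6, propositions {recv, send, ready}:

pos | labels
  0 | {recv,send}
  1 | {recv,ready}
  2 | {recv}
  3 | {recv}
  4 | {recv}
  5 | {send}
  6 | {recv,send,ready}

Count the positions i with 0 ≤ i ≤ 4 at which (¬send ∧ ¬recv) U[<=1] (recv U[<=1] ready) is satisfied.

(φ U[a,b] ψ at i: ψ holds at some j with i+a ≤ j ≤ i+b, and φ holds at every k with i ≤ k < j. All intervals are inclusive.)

2

Evaluate at each i in [0,4]:
  i=0: ✓ (rhs at j=0)
  i=1: ✓ (rhs at j=1)
  i=2: ✗ (no rhs in [2,3])
  i=3: ✗ (no rhs in [3,4])
  i=4: ✗ (no rhs in [4,5])
Positions where it holds: {0, 1} → 2.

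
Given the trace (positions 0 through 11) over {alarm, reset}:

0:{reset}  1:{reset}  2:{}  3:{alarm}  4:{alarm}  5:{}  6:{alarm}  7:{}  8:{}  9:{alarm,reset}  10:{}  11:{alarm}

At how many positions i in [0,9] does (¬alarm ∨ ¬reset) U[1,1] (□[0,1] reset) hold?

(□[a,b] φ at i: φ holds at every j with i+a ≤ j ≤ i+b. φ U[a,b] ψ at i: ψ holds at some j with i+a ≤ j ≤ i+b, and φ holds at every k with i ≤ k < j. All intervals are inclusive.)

0

Evaluate at each i in [0,9]:
  i=0: ✗ (no rhs in [1,1])
  i=1: ✗ (no rhs in [2,2])
  i=2: ✗ (no rhs in [3,3])
  i=3: ✗ (no rhs in [4,4])
  i=4: ✗ (no rhs in [5,5])
  i=5: ✗ (no rhs in [6,6])
  i=6: ✗ (no rhs in [7,7])
  i=7: ✗ (no rhs in [8,8])
  i=8: ✗ (no rhs in [9,9])
  i=9: ✗ (no rhs in [10,10])
Positions where it holds: {} → 0.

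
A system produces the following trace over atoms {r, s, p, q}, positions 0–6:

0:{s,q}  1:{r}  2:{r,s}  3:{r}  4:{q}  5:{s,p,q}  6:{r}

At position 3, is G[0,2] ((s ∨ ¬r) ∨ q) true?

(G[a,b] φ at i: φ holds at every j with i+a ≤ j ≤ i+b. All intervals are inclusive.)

Check ((s ∨ ¬r) ∨ q) at every j in [3,5]:
  j=3: false
  j=4: true
  j=5: true
Fails at j=3 → formula fails.

No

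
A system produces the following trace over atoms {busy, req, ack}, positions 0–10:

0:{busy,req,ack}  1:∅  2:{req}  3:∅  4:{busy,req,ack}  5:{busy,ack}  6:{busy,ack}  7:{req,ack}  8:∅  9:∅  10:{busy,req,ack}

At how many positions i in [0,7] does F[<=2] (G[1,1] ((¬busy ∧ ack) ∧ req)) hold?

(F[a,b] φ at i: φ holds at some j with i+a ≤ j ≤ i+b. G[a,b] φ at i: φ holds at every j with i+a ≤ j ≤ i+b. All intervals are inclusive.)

3

Evaluate at each i in [0,7]:
  i=0: ✗ (none in [0,2])
  i=1: ✗ (none in [1,3])
  i=2: ✗ (none in [2,4])
  i=3: ✗ (none in [3,5])
  i=4: ✓ (witness j=6)
  i=5: ✓ (witness j=6)
  i=6: ✓ (witness j=6)
  i=7: ✗ (none in [7,9])
Positions where it holds: {4, 5, 6} → 3.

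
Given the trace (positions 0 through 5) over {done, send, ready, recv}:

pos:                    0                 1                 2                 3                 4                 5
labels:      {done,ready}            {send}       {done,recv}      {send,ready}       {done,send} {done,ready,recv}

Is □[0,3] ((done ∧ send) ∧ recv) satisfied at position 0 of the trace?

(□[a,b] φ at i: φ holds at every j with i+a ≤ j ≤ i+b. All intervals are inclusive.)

False

Check ((done ∧ send) ∧ recv) at every j in [0,3]:
  j=0: false
  j=1: false
  j=2: false
  j=3: false
Fails at j=0 → formula fails.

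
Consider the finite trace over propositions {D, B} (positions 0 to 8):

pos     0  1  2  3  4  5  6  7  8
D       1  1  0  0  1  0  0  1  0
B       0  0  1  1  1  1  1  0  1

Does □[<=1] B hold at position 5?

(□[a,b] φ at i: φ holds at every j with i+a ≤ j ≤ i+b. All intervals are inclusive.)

Yes

Check B at every j in [5,6]:
  j=5: true
  j=6: true
All positions satisfy it → formula holds.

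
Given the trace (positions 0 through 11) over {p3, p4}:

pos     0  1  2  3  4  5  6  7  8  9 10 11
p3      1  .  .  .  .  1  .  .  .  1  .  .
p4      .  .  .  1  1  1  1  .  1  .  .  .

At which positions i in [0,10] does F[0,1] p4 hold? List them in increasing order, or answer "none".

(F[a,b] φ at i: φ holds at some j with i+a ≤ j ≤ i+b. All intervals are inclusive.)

2, 3, 4, 5, 6, 7, 8

Evaluate at each i in [0,10]:
  i=0: ✗ (none in [0,1])
  i=1: ✗ (none in [1,2])
  i=2: ✓ (witness j=3)
  i=3: ✓ (witness j=3)
  i=4: ✓ (witness j=4)
  i=5: ✓ (witness j=5)
  i=6: ✓ (witness j=6)
  i=7: ✓ (witness j=8)
  i=8: ✓ (witness j=8)
  i=9: ✗ (none in [9,10])
  i=10: ✗ (none in [10,11])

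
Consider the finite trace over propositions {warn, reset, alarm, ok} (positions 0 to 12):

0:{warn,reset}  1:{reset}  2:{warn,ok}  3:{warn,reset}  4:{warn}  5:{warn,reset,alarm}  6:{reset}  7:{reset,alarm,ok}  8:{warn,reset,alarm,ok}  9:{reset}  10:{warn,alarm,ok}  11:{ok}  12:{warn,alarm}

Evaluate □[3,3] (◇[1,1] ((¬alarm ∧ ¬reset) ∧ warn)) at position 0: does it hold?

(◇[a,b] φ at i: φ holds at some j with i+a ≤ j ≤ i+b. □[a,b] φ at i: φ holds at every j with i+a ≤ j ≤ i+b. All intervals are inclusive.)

Holds

Check ◇[1,1] ((¬alarm ∧ ¬reset) ∧ warn) at every j in [3,3]:
  j=3: holds (witness at 4)
All positions satisfy it → formula holds.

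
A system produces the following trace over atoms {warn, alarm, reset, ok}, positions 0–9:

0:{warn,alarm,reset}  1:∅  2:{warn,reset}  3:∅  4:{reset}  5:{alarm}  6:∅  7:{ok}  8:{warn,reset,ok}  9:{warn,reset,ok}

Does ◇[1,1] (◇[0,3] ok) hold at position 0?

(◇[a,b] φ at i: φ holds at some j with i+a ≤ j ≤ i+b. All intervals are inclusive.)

False

Check ◇[0,3] ok at each j in [1,1]:
  j=1: fails (none in [1,4])
No position in the window satisfies it → formula fails.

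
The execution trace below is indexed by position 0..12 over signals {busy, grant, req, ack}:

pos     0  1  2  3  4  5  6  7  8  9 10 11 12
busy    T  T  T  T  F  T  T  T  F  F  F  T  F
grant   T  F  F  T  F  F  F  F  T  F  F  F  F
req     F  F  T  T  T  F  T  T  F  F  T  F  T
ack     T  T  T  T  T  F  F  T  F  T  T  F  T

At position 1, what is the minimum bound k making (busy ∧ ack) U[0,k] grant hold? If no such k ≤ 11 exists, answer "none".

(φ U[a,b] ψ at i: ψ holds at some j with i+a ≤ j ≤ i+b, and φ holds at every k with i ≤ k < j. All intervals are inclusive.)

Need earliest j ≥ 1 with grant, and (busy ∧ ack) at every k in [1,j-1].
  j=1: rhs fails.
  j=2: rhs fails.
  j=3: rhs holds; lhs holds on [1,2]. k = 2.

2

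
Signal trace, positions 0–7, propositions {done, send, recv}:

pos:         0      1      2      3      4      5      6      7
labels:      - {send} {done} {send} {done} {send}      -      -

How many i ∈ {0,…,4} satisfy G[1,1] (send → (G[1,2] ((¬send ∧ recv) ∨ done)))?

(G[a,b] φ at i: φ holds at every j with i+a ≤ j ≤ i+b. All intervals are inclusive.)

Evaluate at each i in [0,4]:
  i=0: ✗ (fails at j=1)
  i=1: ✓ (all of [2,2])
  i=2: ✗ (fails at j=3)
  i=3: ✓ (all of [4,4])
  i=4: ✗ (fails at j=5)
Positions where it holds: {1, 3} → 2.

2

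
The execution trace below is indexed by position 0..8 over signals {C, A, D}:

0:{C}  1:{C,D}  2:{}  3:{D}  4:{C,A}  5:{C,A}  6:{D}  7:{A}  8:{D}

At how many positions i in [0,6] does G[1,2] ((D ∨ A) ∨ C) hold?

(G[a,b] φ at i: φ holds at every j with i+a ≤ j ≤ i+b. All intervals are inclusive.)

Evaluate at each i in [0,6]:
  i=0: ✗ (fails at j=2)
  i=1: ✗ (fails at j=2)
  i=2: ✓ (all of [3,4])
  i=3: ✓ (all of [4,5])
  i=4: ✓ (all of [5,6])
  i=5: ✓ (all of [6,7])
  i=6: ✓ (all of [7,8])
Positions where it holds: {2, 3, 4, 5, 6} → 5.

5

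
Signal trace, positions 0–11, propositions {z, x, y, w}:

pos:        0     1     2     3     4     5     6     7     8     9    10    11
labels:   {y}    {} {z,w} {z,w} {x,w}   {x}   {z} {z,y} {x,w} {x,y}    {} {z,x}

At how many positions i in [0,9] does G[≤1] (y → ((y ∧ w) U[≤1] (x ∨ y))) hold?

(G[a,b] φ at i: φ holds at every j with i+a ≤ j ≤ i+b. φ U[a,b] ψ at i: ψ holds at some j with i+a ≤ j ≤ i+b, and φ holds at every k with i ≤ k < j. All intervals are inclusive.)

10

Evaluate at each i in [0,9]:
  i=0: ✓ (all of [0,1])
  i=1: ✓ (all of [1,2])
  i=2: ✓ (all of [2,3])
  i=3: ✓ (all of [3,4])
  i=4: ✓ (all of [4,5])
  i=5: ✓ (all of [5,6])
  i=6: ✓ (all of [6,7])
  i=7: ✓ (all of [7,8])
  i=8: ✓ (all of [8,9])
  i=9: ✓ (all of [9,10])
Positions where it holds: {0, 1, 2, 3, 4, 5, 6, 7, 8, 9} → 10.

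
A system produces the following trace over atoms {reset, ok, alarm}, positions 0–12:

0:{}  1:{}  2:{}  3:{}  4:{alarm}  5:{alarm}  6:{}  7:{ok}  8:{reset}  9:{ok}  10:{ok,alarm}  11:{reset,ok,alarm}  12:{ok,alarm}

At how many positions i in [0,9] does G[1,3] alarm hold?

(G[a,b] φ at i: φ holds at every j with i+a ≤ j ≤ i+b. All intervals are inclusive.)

1

Evaluate at each i in [0,9]:
  i=0: ✗ (fails at j=1)
  i=1: ✗ (fails at j=2)
  i=2: ✗ (fails at j=3)
  i=3: ✗ (fails at j=6)
  i=4: ✗ (fails at j=6)
  i=5: ✗ (fails at j=6)
  i=6: ✗ (fails at j=7)
  i=7: ✗ (fails at j=8)
  i=8: ✗ (fails at j=9)
  i=9: ✓ (all of [10,12])
Positions where it holds: {9} → 1.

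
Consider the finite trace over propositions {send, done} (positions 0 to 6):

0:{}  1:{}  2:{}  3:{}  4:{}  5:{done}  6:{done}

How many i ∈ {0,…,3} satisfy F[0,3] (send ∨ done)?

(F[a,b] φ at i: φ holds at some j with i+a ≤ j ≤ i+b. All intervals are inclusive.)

2

Evaluate at each i in [0,3]:
  i=0: ✗ (none in [0,3])
  i=1: ✗ (none in [1,4])
  i=2: ✓ (witness j=5)
  i=3: ✓ (witness j=5)
Positions where it holds: {2, 3} → 2.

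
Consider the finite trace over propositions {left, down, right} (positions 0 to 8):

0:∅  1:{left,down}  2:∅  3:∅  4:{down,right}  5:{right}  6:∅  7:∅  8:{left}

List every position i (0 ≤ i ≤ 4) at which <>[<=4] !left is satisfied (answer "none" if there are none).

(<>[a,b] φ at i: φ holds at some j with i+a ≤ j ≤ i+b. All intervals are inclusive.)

Evaluate at each i in [0,4]:
  i=0: ✓ (witness j=0)
  i=1: ✓ (witness j=2)
  i=2: ✓ (witness j=2)
  i=3: ✓ (witness j=3)
  i=4: ✓ (witness j=4)

0, 1, 2, 3, 4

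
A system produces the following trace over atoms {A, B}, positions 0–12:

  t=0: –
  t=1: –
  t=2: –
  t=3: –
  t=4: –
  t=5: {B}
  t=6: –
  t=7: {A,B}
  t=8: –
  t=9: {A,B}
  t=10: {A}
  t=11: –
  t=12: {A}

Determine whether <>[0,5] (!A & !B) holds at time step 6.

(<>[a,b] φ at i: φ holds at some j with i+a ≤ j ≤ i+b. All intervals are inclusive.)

Check (!A & !B) at each j in [6,11]:
  j=6: true
  j=7: false
  j=8: true
  j=9: false
  j=10: false
  j=11: true
Found at j=6 → formula holds.

True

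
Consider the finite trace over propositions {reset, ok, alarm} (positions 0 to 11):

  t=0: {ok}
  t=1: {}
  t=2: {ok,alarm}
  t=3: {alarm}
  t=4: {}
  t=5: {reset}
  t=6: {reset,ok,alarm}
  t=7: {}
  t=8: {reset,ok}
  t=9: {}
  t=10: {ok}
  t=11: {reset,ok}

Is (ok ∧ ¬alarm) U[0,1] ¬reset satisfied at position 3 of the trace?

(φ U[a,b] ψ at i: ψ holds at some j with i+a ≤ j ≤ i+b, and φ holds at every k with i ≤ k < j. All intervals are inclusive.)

Need some j in [3,4] with ¬reset, and (ok ∧ ¬alarm) at every k in [3,j-1].
  j=3: ¬reset holds; no prefix to check → satisfied.

True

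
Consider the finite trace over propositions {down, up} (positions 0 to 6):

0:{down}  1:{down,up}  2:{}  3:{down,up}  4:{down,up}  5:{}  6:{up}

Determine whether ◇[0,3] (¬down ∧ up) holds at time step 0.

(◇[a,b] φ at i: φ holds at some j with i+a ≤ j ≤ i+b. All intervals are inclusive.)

Does not hold

Check (¬down ∧ up) at each j in [0,3]:
  j=0: false
  j=1: false
  j=2: false
  j=3: false
No position in the window satisfies it → formula fails.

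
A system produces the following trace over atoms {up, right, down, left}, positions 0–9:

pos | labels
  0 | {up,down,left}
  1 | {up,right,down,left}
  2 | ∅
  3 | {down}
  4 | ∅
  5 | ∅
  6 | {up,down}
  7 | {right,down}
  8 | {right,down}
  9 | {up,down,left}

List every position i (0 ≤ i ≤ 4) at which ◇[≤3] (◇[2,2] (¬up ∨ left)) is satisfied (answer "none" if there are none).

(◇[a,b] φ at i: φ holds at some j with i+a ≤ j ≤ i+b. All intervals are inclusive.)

Evaluate at each i in [0,4]:
  i=0: ✓ (witness j=0)
  i=1: ✓ (witness j=1)
  i=2: ✓ (witness j=2)
  i=3: ✓ (witness j=3)
  i=4: ✓ (witness j=5)

0, 1, 2, 3, 4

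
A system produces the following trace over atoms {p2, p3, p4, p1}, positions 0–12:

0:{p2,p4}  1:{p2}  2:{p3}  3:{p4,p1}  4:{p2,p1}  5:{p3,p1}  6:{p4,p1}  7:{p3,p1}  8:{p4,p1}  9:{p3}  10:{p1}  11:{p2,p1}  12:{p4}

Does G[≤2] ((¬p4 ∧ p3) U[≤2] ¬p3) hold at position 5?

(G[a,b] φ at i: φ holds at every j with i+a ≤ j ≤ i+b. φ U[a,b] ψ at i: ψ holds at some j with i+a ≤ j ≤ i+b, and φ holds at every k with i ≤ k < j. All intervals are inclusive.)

Holds

Check ((¬p4 ∧ p3) U[≤2] ¬p3) at every j in [5,7]:
  j=5: holds
  j=6: holds
  j=7: holds
All positions satisfy it → formula holds.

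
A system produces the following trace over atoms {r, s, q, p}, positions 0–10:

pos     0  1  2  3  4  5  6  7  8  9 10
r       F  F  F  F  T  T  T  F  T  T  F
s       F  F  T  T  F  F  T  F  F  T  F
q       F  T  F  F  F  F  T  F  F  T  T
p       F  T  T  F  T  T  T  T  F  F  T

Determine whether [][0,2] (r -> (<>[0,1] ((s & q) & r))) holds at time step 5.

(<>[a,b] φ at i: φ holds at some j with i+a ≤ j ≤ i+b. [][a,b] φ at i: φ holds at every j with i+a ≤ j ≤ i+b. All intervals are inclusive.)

True

Check (r -> (<>[0,1] ((s & q) & r))) at every j in [5,7]:
  j=5: antecedent true; consequent holds (witness at 6) → ✓
  j=6: antecedent true; consequent holds (witness at 6) → ✓
  j=7: antecedent false → ✓
All positions satisfy it → formula holds.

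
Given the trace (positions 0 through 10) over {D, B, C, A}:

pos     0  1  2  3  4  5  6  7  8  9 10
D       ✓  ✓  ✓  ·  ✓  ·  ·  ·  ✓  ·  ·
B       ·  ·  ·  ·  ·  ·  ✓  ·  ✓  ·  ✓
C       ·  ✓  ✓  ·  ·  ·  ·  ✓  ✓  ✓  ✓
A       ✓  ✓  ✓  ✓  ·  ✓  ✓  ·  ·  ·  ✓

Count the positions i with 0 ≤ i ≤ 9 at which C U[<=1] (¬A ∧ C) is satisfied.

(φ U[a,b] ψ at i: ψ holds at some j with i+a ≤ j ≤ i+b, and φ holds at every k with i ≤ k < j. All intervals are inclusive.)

3

Evaluate at each i in [0,9]:
  i=0: ✗ (no rhs in [0,1])
  i=1: ✗ (no rhs in [1,2])
  i=2: ✗ (no rhs in [2,3])
  i=3: ✗ (no rhs in [3,4])
  i=4: ✗ (no rhs in [4,5])
  i=5: ✗ (no rhs in [5,6])
  i=6: ✗ (lhs fails at k=6 before rhs at j=7)
  i=7: ✓ (rhs at j=7)
  i=8: ✓ (rhs at j=8)
  i=9: ✓ (rhs at j=9)
Positions where it holds: {7, 8, 9} → 3.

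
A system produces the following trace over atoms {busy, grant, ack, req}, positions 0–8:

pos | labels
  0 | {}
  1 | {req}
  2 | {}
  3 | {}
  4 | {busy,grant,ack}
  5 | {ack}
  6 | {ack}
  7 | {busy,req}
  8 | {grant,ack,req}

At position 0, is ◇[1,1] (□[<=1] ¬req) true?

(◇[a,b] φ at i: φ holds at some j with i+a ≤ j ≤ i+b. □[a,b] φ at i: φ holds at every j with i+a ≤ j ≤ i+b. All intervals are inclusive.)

Check □[<=1] ¬req at each j in [1,1]:
  j=1: fails at 1
No position in the window satisfies it → formula fails.

No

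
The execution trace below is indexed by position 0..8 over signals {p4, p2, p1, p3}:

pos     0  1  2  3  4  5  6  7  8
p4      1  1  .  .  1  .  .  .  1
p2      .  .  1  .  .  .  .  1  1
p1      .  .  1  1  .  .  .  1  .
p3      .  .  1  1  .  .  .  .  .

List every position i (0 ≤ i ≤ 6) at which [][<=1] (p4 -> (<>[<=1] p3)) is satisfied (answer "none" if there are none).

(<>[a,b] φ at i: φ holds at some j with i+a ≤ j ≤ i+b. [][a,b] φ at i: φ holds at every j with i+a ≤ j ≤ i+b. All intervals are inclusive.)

1, 2, 5, 6

Evaluate at each i in [0,6]:
  i=0: ✗ (fails at j=0)
  i=1: ✓ (all of [1,2])
  i=2: ✓ (all of [2,3])
  i=3: ✗ (fails at j=4)
  i=4: ✗ (fails at j=4)
  i=5: ✓ (all of [5,6])
  i=6: ✓ (all of [6,7])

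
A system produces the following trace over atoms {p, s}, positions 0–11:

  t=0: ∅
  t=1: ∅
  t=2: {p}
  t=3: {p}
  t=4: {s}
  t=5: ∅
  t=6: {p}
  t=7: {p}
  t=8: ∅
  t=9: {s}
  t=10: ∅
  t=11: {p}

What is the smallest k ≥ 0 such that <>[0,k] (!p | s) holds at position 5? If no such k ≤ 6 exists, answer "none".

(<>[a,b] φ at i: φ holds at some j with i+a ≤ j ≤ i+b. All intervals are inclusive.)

Scan j = 5,6,… for (!p | s):
  j=5: holds
First hit at j=5, so smallest k = 5-5 = 0.

0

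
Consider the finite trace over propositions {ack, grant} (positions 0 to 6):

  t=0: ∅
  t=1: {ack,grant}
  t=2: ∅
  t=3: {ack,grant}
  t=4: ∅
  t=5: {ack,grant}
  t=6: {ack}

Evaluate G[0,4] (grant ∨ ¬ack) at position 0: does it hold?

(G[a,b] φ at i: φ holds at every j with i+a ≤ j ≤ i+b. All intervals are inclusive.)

Check (grant ∨ ¬ack) at every j in [0,4]:
  j=0: true
  j=1: true
  j=2: true
  j=3: true
  j=4: true
All positions satisfy it → formula holds.

True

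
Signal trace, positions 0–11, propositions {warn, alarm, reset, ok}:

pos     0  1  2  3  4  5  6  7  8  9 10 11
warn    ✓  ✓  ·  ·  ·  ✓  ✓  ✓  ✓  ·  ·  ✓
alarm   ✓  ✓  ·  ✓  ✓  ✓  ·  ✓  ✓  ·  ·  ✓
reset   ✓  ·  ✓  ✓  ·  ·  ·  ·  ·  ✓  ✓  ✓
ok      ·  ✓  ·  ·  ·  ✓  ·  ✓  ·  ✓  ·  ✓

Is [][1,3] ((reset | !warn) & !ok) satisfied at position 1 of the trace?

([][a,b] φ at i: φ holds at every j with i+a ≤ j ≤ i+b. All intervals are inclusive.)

Yes

Check ((reset | !warn) & !ok) at every j in [2,4]:
  j=2: true
  j=3: true
  j=4: true
All positions satisfy it → formula holds.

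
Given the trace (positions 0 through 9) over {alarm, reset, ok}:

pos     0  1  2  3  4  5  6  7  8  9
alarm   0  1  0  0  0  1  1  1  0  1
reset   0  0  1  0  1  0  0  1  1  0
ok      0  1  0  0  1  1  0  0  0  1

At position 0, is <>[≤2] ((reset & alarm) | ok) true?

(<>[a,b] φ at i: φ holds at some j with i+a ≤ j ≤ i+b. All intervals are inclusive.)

Check ((reset & alarm) | ok) at each j in [0,2]:
  j=0: false
  j=1: true
  j=2: false
Found at j=1 → formula holds.

True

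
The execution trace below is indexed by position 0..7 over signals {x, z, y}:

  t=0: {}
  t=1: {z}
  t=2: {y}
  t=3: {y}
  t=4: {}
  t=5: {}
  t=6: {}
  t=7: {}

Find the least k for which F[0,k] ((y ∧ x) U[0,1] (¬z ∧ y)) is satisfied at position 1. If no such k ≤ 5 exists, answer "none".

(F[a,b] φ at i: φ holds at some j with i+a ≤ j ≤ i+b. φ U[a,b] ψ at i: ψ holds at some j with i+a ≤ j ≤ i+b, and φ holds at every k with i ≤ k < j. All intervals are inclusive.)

1

Scan j = 1,2,… for ((y ∧ x) U[0,1] (¬z ∧ y)):
  j=1: fails
  j=2: holds
First hit at j=2, so smallest k = 2-1 = 1.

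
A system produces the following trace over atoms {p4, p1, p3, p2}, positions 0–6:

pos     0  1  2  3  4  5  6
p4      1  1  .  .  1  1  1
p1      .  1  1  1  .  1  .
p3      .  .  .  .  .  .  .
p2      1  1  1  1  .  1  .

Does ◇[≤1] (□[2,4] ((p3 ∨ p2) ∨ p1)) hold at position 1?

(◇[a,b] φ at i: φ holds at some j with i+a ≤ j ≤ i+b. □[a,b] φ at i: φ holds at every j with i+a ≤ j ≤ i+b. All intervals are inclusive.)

No

Check □[2,4] ((p3 ∨ p2) ∨ p1) at each j in [1,2]:
  j=1: fails at 4
  j=2: fails at 4
No position in the window satisfies it → formula fails.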